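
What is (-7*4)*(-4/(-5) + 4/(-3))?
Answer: 224/15 ≈ 14.933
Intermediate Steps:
(-7*4)*(-4/(-5) + 4/(-3)) = -28*(-4*(-⅕) + 4*(-⅓)) = -28*(⅘ - 4/3) = -28*(-8/15) = 224/15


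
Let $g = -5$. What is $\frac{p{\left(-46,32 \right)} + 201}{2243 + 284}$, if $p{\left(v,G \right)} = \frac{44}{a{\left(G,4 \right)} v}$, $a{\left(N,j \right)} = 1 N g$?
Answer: $\frac{369851}{4649680} \approx 0.079543$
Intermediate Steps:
$a{\left(N,j \right)} = - 5 N$ ($a{\left(N,j \right)} = 1 N \left(-5\right) = N \left(-5\right) = - 5 N$)
$p{\left(v,G \right)} = - \frac{44}{5 G v}$ ($p{\left(v,G \right)} = \frac{44}{- 5 G v} = \frac{44}{\left(-5\right) G v} = 44 \left(- \frac{1}{5 G v}\right) = - \frac{44}{5 G v}$)
$\frac{p{\left(-46,32 \right)} + 201}{2243 + 284} = \frac{- \frac{44}{5 \cdot 32 \left(-46\right)} + 201}{2243 + 284} = \frac{\left(- \frac{44}{5}\right) \frac{1}{32} \left(- \frac{1}{46}\right) + 201}{2527} = \left(\frac{11}{1840} + 201\right) \frac{1}{2527} = \frac{369851}{1840} \cdot \frac{1}{2527} = \frac{369851}{4649680}$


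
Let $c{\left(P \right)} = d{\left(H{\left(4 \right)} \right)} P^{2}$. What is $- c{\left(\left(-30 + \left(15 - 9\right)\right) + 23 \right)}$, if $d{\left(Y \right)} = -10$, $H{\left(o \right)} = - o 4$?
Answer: $10$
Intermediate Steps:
$H{\left(o \right)} = - 4 o$
$c{\left(P \right)} = - 10 P^{2}$
$- c{\left(\left(-30 + \left(15 - 9\right)\right) + 23 \right)} = - \left(-10\right) \left(\left(-30 + \left(15 - 9\right)\right) + 23\right)^{2} = - \left(-10\right) \left(\left(-30 + 6\right) + 23\right)^{2} = - \left(-10\right) \left(-24 + 23\right)^{2} = - \left(-10\right) \left(-1\right)^{2} = - \left(-10\right) 1 = \left(-1\right) \left(-10\right) = 10$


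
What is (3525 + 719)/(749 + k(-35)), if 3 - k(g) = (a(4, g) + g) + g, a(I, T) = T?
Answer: 4244/857 ≈ 4.9522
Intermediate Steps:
k(g) = 3 - 3*g (k(g) = 3 - ((g + g) + g) = 3 - (2*g + g) = 3 - 3*g)
(3525 + 719)/(749 + k(-35)) = (3525 + 719)/(749 + (3 - 3*(-35))) = 4244/(749 + (3 + 105)) = 4244/(749 + 108) = 4244/857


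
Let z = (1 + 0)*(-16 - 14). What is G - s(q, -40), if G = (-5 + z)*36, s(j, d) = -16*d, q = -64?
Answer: -1900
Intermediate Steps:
z = -30 (z = 1*(-30) = -30)
G = -1260 (G = (-5 - 30)*36 = -35*36 = -1260)
G - s(q, -40) = -1260 - (-16)*(-40) = -1260 - 1*640 = -1260 - 640 = -1900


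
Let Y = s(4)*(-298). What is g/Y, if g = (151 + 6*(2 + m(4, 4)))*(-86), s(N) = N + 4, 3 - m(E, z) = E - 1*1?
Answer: 7009/1192 ≈ 5.8800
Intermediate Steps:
m(E, z) = 4 - E (m(E, z) = 3 - (E - 1*1) = 3 - (E - 1) = 3 - (-1 + E) = 3 + (1 - E) = 4 - E)
s(N) = 4 + N
Y = -2384 (Y = (4 + 4)*(-298) = 8*(-298) = -2384)
g = -14018 (g = (151 + 6*(2 + (4 - 1*4)))*(-86) = (151 + 6*(2 + (4 - 4)))*(-86) = (151 + 6*(2 + 0))*(-86) = (151 + 6*2)*(-86) = (151 + 12)*(-86) = 163*(-86) = -14018)
g/Y = -14018/(-2384) = -14018*(-1/2384) = 7009/1192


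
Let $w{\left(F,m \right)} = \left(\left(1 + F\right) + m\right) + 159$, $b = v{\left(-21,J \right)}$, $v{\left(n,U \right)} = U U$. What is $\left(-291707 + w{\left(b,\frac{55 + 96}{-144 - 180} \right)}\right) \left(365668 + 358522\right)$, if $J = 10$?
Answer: $- \frac{34192261151005}{162} \approx -2.1106 \cdot 10^{11}$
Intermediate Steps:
$v{\left(n,U \right)} = U^{2}$
$b = 100$ ($b = 10^{2} = 100$)
$w{\left(F,m \right)} = 160 + F + m$ ($w{\left(F,m \right)} = \left(1 + F + m\right) + 159 = 160 + F + m$)
$\left(-291707 + w{\left(b,\frac{55 + 96}{-144 - 180} \right)}\right) \left(365668 + 358522\right) = \left(-291707 + \left(160 + 100 + \frac{55 + 96}{-144 - 180}\right)\right) \left(365668 + 358522\right) = \left(-291707 + \left(160 + 100 + \frac{151}{-324}\right)\right) 724190 = \left(-291707 + \left(160 + 100 + 151 \left(- \frac{1}{324}\right)\right)\right) 724190 = \left(-291707 + \left(160 + 100 - \frac{151}{324}\right)\right) 724190 = \left(-291707 + \frac{84089}{324}\right) 724190 = \left(- \frac{94428979}{324}\right) 724190 = - \frac{34192261151005}{162}$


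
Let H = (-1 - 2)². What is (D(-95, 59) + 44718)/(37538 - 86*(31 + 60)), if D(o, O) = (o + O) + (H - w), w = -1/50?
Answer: 2234551/1485600 ≈ 1.5041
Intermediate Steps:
H = 9 (H = (-3)² = 9)
w = -1/50 (w = -1*1/50 = -1/50 ≈ -0.020000)
D(o, O) = 451/50 + O + o (D(o, O) = (o + O) + (9 - 1*(-1/50)) = (O + o) + (9 + 1/50) = (O + o) + 451/50 = 451/50 + O + o)
(D(-95, 59) + 44718)/(37538 - 86*(31 + 60)) = ((451/50 + 59 - 95) + 44718)/(37538 - 86*(31 + 60)) = (-1349/50 + 44718)/(37538 - 86*91) = 2234551/(50*(37538 - 7826)) = (2234551/50)/29712 = (2234551/50)*(1/29712) = 2234551/1485600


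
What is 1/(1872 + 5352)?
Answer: 1/7224 ≈ 0.00013843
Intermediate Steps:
1/(1872 + 5352) = 1/7224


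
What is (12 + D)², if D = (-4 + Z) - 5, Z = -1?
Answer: 4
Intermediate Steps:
D = -10 (D = (-4 - 1) - 5 = -5 - 5 = -10)
(12 + D)² = (12 - 10)² = 2² = 4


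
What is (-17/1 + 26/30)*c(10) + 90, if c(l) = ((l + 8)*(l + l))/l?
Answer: -2454/5 ≈ -490.80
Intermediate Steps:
c(l) = 16 + 2*l (c(l) = ((8 + l)*(2*l))/l = (2*l*(8 + l))/l = 16 + 2*l)
(-17/1 + 26/30)*c(10) + 90 = (-17/1 + 26/30)*(16 + 2*10) + 90 = (-17*1 + 26*(1/30))*(16 + 20) + 90 = (-17 + 13/15)*36 + 90 = -242/15*36 + 90 = -2904/5 + 90 = -2454/5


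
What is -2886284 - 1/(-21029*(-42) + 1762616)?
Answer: -7636628340857/2645834 ≈ -2.8863e+6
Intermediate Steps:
-2886284 - 1/(-21029*(-42) + 1762616) = -2886284 - 1/(883218 + 1762616) = -2886284 - 1/2645834 = -7636628340857/2645834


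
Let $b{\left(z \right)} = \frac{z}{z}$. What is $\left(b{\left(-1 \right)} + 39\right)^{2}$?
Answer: $1600$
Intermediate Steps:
$b{\left(z \right)} = 1$
$\left(b{\left(-1 \right)} + 39\right)^{2} = \left(1 + 39\right)^{2} = 40^{2} = 1600$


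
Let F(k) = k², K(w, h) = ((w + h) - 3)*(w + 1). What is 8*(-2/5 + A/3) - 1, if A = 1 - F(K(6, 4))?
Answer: -32021/5 ≈ -6404.2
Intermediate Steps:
K(w, h) = (1 + w)*(-3 + h + w) (K(w, h) = ((h + w) - 3)*(1 + w) = (-3 + h + w)*(1 + w) = (1 + w)*(-3 + h + w))
A = -2400 (A = 1 - (-3 + 4 + 6² - 2*6 + 4*6)² = 1 - (-3 + 4 + 36 - 12 + 24)² = 1 - 1*49² = 1 - 1*2401 = 1 - 2401 = -2400)
8*(-2/5 + A/3) - 1 = 8*(-2/5 - 2400/3) - 1 = 8*(-2*⅕ - 2400*⅓) - 1 = 8*(-⅖ - 800) - 1 = 8*(-4002/5) - 1 = -32016/5 - 1 = -32021/5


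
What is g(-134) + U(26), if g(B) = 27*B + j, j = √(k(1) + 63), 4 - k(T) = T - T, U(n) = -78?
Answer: -3696 + √67 ≈ -3687.8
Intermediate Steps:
k(T) = 4 (k(T) = 4 - (T - T) = 4 - 1*0 = 4 + 0 = 4)
j = √67 (j = √(4 + 63) = √67 ≈ 8.1853)
g(B) = √67 + 27*B (g(B) = 27*B + √67 = √67 + 27*B)
g(-134) + U(26) = (√67 + 27*(-134)) - 78 = (√67 - 3618) - 78 = (-3618 + √67) - 78 = -3696 + √67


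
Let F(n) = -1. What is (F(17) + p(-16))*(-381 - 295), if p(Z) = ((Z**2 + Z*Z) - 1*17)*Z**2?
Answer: -85662044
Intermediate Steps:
p(Z) = Z**2*(-17 + 2*Z**2) (p(Z) = ((Z**2 + Z**2) - 17)*Z**2 = (2*Z**2 - 17)*Z**2 = (-17 + 2*Z**2)*Z**2 = Z**2*(-17 + 2*Z**2))
(F(17) + p(-16))*(-381 - 295) = (-1 + (-16)**2*(-17 + 2*(-16)**2))*(-381 - 295) = (-1 + 256*(-17 + 2*256))*(-676) = (-1 + 256*(-17 + 512))*(-676) = (-1 + 256*495)*(-676) = (-1 + 126720)*(-676) = 126719*(-676) = -85662044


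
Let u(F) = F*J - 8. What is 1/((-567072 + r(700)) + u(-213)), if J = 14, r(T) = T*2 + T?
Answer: -1/567962 ≈ -1.7607e-6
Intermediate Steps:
r(T) = 3*T (r(T) = 2*T + T = 3*T)
u(F) = -8 + 14*F (u(F) = F*14 - 8 = 14*F - 8 = -8 + 14*F)
1/((-567072 + r(700)) + u(-213)) = 1/((-567072 + 3*700) + (-8 + 14*(-213))) = 1/((-567072 + 2100) + (-8 - 2982)) = 1/(-564972 - 2990) = 1/(-567962) = -1/567962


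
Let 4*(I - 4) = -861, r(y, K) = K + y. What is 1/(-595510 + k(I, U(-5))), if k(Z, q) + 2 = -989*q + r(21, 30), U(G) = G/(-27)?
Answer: -27/16082392 ≈ -1.6789e-6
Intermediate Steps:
U(G) = -G/27 (U(G) = G*(-1/27) = -G/27)
I = -845/4 (I = 4 + (¼)*(-861) = 4 - 861/4 = -845/4 ≈ -211.25)
k(Z, q) = 49 - 989*q (k(Z, q) = -2 + (-989*q + (30 + 21)) = -2 + (-989*q + 51) = -2 + (51 - 989*q) = 49 - 989*q)
1/(-595510 + k(I, U(-5))) = 1/(-595510 + (49 - (-989)*(-5)/27)) = 1/(-595510 + (49 - 989*5/27)) = 1/(-595510 + (49 - 4945/27)) = 1/(-595510 - 3622/27) = 1/(-16082392/27) = -27/16082392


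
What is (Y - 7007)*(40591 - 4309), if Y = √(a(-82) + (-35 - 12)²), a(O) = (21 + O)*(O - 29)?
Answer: -254227974 + 72564*√2245 ≈ -2.5079e+8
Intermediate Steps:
a(O) = (-29 + O)*(21 + O) (a(O) = (21 + O)*(-29 + O) = (-29 + O)*(21 + O))
Y = 2*√2245 (Y = √((-609 + (-82)² - 8*(-82)) + (-35 - 12)²) = √((-609 + 6724 + 656) + (-47)²) = √(6771 + 2209) = √8980 = 2*√2245 ≈ 94.763)
(Y - 7007)*(40591 - 4309) = (2*√2245 - 7007)*(40591 - 4309) = (-7007 + 2*√2245)*36282 = -254227974 + 72564*√2245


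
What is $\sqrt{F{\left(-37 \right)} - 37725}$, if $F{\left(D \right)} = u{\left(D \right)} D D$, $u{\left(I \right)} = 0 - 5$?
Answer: $i \sqrt{44570} \approx 211.12 i$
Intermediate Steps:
$u{\left(I \right)} = -5$ ($u{\left(I \right)} = 0 - 5 = -5$)
$F{\left(D \right)} = - 5 D^{2}$ ($F{\left(D \right)} = - 5 D D = - 5 D^{2}$)
$\sqrt{F{\left(-37 \right)} - 37725} = \sqrt{- 5 \left(-37\right)^{2} - 37725} = \sqrt{\left(-5\right) 1369 - 37725} = \sqrt{-6845 - 37725} = \sqrt{-44570} = i \sqrt{44570}$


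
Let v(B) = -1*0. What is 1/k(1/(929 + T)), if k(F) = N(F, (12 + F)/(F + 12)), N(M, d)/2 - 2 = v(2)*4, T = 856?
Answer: ¼ ≈ 0.25000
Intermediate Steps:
v(B) = 0
N(M, d) = 4 (N(M, d) = 4 + 2*(0*4) = 4 + 2*0 = 4 + 0 = 4)
k(F) = 4
1/k(1/(929 + T)) = 1/4 = ¼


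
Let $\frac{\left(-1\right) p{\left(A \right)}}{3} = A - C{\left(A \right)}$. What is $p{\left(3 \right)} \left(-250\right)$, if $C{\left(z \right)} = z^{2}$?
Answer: $-4500$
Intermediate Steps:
$p{\left(A \right)} = - 3 A + 3 A^{2}$ ($p{\left(A \right)} = - 3 \left(A - A^{2}\right) = - 3 A + 3 A^{2}$)
$p{\left(3 \right)} \left(-250\right) = 3 \cdot 3 \left(-1 + 3\right) \left(-250\right) = 3 \cdot 3 \cdot 2 \left(-250\right) = 18 \left(-250\right) = -4500$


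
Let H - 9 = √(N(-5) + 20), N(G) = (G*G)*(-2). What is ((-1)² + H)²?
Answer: (10 + I*√30)² ≈ 70.0 + 109.54*I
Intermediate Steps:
N(G) = -2*G² (N(G) = G²*(-2) = -2*G²)
H = 9 + I*√30 (H = 9 + √(-2*(-5)² + 20) = 9 + √(-2*25 + 20) = 9 + √(-50 + 20) = 9 + √(-30) = 9 + I*√30 ≈ 9.0 + 5.4772*I)
((-1)² + H)² = ((-1)² + (9 + I*√30))² = (1 + (9 + I*√30))² = (10 + I*√30)²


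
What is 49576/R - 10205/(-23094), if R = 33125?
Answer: 1482948769/764988750 ≈ 1.9385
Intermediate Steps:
49576/R - 10205/(-23094) = 49576/33125 - 10205/(-23094) = 49576*(1/33125) - 10205*(-1/23094) = 49576/33125 + 10205/23094 = 1482948769/764988750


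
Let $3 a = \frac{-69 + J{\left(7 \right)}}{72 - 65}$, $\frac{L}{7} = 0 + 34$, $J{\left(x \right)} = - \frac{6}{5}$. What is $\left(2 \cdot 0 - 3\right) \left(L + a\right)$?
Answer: $- \frac{24639}{35} \approx -703.97$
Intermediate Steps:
$J{\left(x \right)} = - \frac{6}{5}$ ($J{\left(x \right)} = \left(-6\right) \frac{1}{5} = - \frac{6}{5}$)
$L = 238$ ($L = 7 \left(0 + 34\right) = 7 \cdot 34 = 238$)
$a = - \frac{117}{35}$ ($a = \frac{\left(-69 - \frac{6}{5}\right) \frac{1}{72 - 65}}{3} = \frac{\left(- \frac{351}{5}\right) \frac{1}{7}}{3} = \frac{1}{3} \left(- \frac{351}{35}\right) = - \frac{117}{35} \approx -3.3429$)
$\left(2 \cdot 0 - 3\right) \left(L + a\right) = \left(2 \cdot 0 - 3\right) \left(238 - \frac{117}{35}\right) = \left(0 - 3\right) \frac{8213}{35} = \left(-3\right) \frac{8213}{35} = - \frac{24639}{35}$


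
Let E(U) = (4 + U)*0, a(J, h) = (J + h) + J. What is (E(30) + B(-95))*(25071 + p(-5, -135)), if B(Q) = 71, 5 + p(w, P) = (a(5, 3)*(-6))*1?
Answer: 1774148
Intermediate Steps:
a(J, h) = h + 2*J
E(U) = 0
p(w, P) = -83 (p(w, P) = -5 + ((3 + 2*5)*(-6))*1 = -5 + ((3 + 10)*(-6))*1 = -5 + (13*(-6))*1 = -5 - 78*1 = -5 - 78 = -83)
(E(30) + B(-95))*(25071 + p(-5, -135)) = (0 + 71)*(25071 - 83) = 71*24988 = 1774148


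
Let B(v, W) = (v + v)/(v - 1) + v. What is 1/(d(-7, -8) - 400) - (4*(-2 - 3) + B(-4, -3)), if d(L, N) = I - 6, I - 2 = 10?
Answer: 44123/1970 ≈ 22.397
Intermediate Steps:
I = 12 (I = 2 + 10 = 12)
B(v, W) = v + 2*v/(-1 + v) (B(v, W) = (2*v)/(-1 + v) + v = 2*v/(-1 + v) + v = v + 2*v/(-1 + v))
d(L, N) = 6 (d(L, N) = 12 - 6 = 6)
1/(d(-7, -8) - 400) - (4*(-2 - 3) + B(-4, -3)) = 1/(6 - 400) - (4*(-2 - 3) - 4*(1 - 4)/(-1 - 4)) = 1/(-394) - (4*(-5) - 4*(-3)/(-5)) = -1/394 - (-20 - 4*(-1/5)*(-3)) = -1/394 - (-20 - 12/5) = -1/394 - 1*(-112/5) = -1/394 + 112/5 = 44123/1970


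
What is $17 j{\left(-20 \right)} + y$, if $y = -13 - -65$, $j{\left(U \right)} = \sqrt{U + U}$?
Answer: $52 + 34 i \sqrt{10} \approx 52.0 + 107.52 i$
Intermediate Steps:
$j{\left(U \right)} = \sqrt{2} \sqrt{U}$ ($j{\left(U \right)} = \sqrt{2 U} = \sqrt{2} \sqrt{U}$)
$y = 52$ ($y = -13 + 65 = 52$)
$17 j{\left(-20 \right)} + y = 17 \sqrt{2} \sqrt{-20} + 52 = 17 \sqrt{2} \cdot 2 i \sqrt{5} + 52 = 17 \cdot 2 i \sqrt{10} + 52 = 34 i \sqrt{10} + 52 = 52 + 34 i \sqrt{10}$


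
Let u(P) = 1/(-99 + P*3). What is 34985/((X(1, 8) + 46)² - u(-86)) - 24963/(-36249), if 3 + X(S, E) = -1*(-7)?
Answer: 158338881356/10784089583 ≈ 14.683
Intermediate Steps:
X(S, E) = 4 (X(S, E) = -3 - 1*(-7) = -3 + 7 = 4)
u(P) = 1/(-99 + 3*P)
34985/((X(1, 8) + 46)² - u(-86)) - 24963/(-36249) = 34985/((4 + 46)² - 1/(3*(-33 - 86))) - 24963/(-36249) = 34985/(50² - 1/(3*(-119))) - 24963*(-1/36249) = 34985/(2500 - (-1)/(3*119)) + 8321/12083 = 34985/(2500 - 1*(-1/357)) + 8321/12083 = 34985/(2500 + 1/357) + 8321/12083 = 34985/(892501/357) + 8321/12083 = 34985*(357/892501) + 8321/12083 = 12489645/892501 + 8321/12083 = 158338881356/10784089583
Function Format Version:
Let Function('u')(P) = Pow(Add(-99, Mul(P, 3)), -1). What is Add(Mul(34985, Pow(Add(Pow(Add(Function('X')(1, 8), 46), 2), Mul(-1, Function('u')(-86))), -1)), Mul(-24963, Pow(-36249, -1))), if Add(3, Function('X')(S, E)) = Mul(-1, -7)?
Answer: Rational(158338881356, 10784089583) ≈ 14.683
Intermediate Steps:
Function('X')(S, E) = 4 (Function('X')(S, E) = Add(-3, Mul(-1, -7)) = Add(-3, 7) = 4)
Function('u')(P) = Pow(Add(-99, Mul(3, P)), -1)
Add(Mul(34985, Pow(Add(Pow(Add(Function('X')(1, 8), 46), 2), Mul(-1, Function('u')(-86))), -1)), Mul(-24963, Pow(-36249, -1))) = Add(Mul(34985, Pow(Add(Pow(Add(4, 46), 2), Mul(-1, Mul(Rational(1, 3), Pow(Add(-33, -86), -1)))), -1)), Mul(-24963, Pow(-36249, -1))) = Add(Mul(34985, Pow(Add(Pow(50, 2), Mul(-1, Mul(Rational(1, 3), Pow(-119, -1)))), -1)), Mul(-24963, Rational(-1, 36249))) = Add(Mul(34985, Pow(Add(2500, Mul(-1, Mul(Rational(1, 3), Rational(-1, 119)))), -1)), Rational(8321, 12083)) = Add(Mul(34985, Pow(Add(2500, Mul(-1, Rational(-1, 357))), -1)), Rational(8321, 12083)) = Add(Mul(34985, Pow(Add(2500, Rational(1, 357)), -1)), Rational(8321, 12083)) = Add(Mul(34985, Pow(Rational(892501, 357), -1)), Rational(8321, 12083)) = Add(Mul(34985, Rational(357, 892501)), Rational(8321, 12083)) = Add(Rational(12489645, 892501), Rational(8321, 12083)) = Rational(158338881356, 10784089583)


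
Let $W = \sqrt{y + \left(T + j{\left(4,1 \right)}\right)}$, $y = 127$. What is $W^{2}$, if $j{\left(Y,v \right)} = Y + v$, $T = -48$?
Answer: $84$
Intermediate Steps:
$W = 2 \sqrt{21}$ ($W = \sqrt{127 + \left(-48 + \left(4 + 1\right)\right)} = \sqrt{127 + \left(-48 + 5\right)} = \sqrt{127 - 43} = \sqrt{84} = 2 \sqrt{21} \approx 9.1651$)
$W^{2} = \left(2 \sqrt{21}\right)^{2} = 84$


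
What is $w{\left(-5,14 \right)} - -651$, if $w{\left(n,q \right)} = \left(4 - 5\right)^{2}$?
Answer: $652$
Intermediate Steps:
$w{\left(n,q \right)} = 1$ ($w{\left(n,q \right)} = \left(-1\right)^{2} = 1$)
$w{\left(-5,14 \right)} - -651 = 1 - -651 = 1 + 651 = 652$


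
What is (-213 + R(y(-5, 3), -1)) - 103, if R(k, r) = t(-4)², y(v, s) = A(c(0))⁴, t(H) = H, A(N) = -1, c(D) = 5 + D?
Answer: -300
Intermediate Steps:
y(v, s) = 1 (y(v, s) = (-1)⁴ = 1)
R(k, r) = 16 (R(k, r) = (-4)² = 16)
(-213 + R(y(-5, 3), -1)) - 103 = (-213 + 16) - 103 = -197 - 103 = -300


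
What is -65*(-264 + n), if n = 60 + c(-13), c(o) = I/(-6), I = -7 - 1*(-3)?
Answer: 39650/3 ≈ 13217.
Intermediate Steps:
I = -4 (I = -7 + 3 = -4)
c(o) = ⅔ (c(o) = -4/(-6) = -4*(-⅙) = ⅔)
n = 182/3 (n = 60 + ⅔ = 182/3 ≈ 60.667)
-65*(-264 + n) = -65*(-264 + 182/3) = -65*(-610/3) = 39650/3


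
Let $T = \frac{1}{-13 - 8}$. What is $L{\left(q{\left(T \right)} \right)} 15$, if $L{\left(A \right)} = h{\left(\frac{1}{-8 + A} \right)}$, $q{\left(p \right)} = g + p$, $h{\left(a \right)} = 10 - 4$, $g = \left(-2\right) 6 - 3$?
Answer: $90$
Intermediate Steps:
$g = -15$ ($g = -12 - 3 = -15$)
$T = - \frac{1}{21}$ ($T = \frac{1}{-21} = - \frac{1}{21} \approx -0.047619$)
$h{\left(a \right)} = 6$
$q{\left(p \right)} = -15 + p$
$L{\left(A \right)} = 6$
$L{\left(q{\left(T \right)} \right)} 15 = 6 \cdot 15 = 90$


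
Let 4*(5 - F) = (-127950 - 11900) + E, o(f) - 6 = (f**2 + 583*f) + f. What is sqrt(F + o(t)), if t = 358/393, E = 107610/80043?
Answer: sqrt(3903829609846381294)/10485633 ≈ 188.43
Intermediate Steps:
E = 35870/26681 (E = 107610*(1/80043) = 35870/26681 ≈ 1.3444)
t = 358/393 (t = 358*(1/393) = 358/393 ≈ 0.91094)
o(f) = 6 + f**2 + 584*f (o(f) = 6 + ((f**2 + 583*f) + f) = 6 + (f**2 + 584*f) = 6 + f**2 + 584*f)
F = 932958900/26681 (F = 5 - ((-127950 - 11900) + 35870/26681)/4 = 5 - (-139850 + 35870/26681)/4 = 5 - 1/4*(-3731301980/26681) = 5 + 932825495/26681 = 932958900/26681 ≈ 34967.)
sqrt(F + o(t)) = sqrt(932958900/26681 + (6 + (358/393)**2 + 584*(358/393))) = sqrt(932958900/26681 + (6 + 128164/154449 + 209072/393)) = sqrt(932958900/26681 + 83220154/154449) = sqrt(146314966074974/4120853769) = sqrt(3903829609846381294)/10485633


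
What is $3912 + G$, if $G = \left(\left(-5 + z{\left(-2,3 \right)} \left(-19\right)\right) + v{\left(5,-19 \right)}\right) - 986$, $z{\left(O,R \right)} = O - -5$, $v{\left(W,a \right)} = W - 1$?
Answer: $2868$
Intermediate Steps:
$v{\left(W,a \right)} = -1 + W$ ($v{\left(W,a \right)} = W - 1 = -1 + W$)
$z{\left(O,R \right)} = 5 + O$ ($z{\left(O,R \right)} = O + 5 = 5 + O$)
$G = -1044$ ($G = \left(\left(-5 + \left(5 - 2\right) \left(-19\right)\right) + \left(-1 + 5\right)\right) - 986 = \left(\left(-5 + 3 \left(-19\right)\right) + 4\right) - 986 = \left(\left(-5 - 57\right) + 4\right) - 986 = \left(-62 + 4\right) - 986 = -58 - 986 = -1044$)
$3912 + G = 3912 - 1044 = 2868$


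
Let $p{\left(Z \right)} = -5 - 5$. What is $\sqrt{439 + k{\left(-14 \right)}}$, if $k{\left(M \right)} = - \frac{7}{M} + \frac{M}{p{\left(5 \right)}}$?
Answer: $\frac{\sqrt{44090}}{10} \approx 20.998$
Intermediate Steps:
$p{\left(Z \right)} = -10$
$k{\left(M \right)} = - \frac{7}{M} - \frac{M}{10}$ ($k{\left(M \right)} = - \frac{7}{M} + \frac{M}{-10} = - \frac{7}{M} + M \left(- \frac{1}{10}\right) = - \frac{7}{M} - \frac{M}{10}$)
$\sqrt{439 + k{\left(-14 \right)}} = \sqrt{439 - \left(- \frac{7}{5} + \frac{7}{-14}\right)} = \sqrt{439 + \left(\left(-7\right) \left(- \frac{1}{14}\right) + \frac{7}{5}\right)} = \sqrt{439 + \left(\frac{1}{2} + \frac{7}{5}\right)} = \sqrt{439 + \frac{19}{10}} = \sqrt{\frac{4409}{10}} = \frac{\sqrt{44090}}{10}$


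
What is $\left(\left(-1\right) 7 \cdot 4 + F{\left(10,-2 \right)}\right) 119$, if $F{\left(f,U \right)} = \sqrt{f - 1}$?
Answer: $-2975$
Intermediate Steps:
$F{\left(f,U \right)} = \sqrt{-1 + f}$
$\left(\left(-1\right) 7 \cdot 4 + F{\left(10,-2 \right)}\right) 119 = \left(\left(-1\right) 7 \cdot 4 + \sqrt{-1 + 10}\right) 119 = \left(\left(-7\right) 4 + \sqrt{9}\right) 119 = \left(-28 + 3\right) 119 = \left(-25\right) 119 = -2975$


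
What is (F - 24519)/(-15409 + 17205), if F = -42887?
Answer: -33703/898 ≈ -37.531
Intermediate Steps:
(F - 24519)/(-15409 + 17205) = (-42887 - 24519)/(-15409 + 17205) = -67406/1796 = -67406*1/1796 = -33703/898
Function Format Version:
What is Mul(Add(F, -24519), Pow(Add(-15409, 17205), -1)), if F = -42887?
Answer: Rational(-33703, 898) ≈ -37.531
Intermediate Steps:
Mul(Add(F, -24519), Pow(Add(-15409, 17205), -1)) = Mul(Add(-42887, -24519), Pow(Add(-15409, 17205), -1)) = Mul(-67406, Pow(1796, -1)) = Mul(-67406, Rational(1, 1796)) = Rational(-33703, 898)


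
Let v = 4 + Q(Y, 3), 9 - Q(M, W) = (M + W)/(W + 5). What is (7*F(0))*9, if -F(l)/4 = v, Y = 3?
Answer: -3087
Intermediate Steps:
Q(M, W) = 9 - (M + W)/(5 + W) (Q(M, W) = 9 - (M + W)/(W + 5) = 9 - (M + W)/(5 + W))
v = 49/4 (v = 4 + (45 - 1*3 + 8*3)/(5 + 3) = 4 + (45 - 3 + 24)/8 = 4 + (⅛)*66 = 4 + 33/4 = 49/4 ≈ 12.250)
F(l) = -49 (F(l) = -4*49/4 = -49)
(7*F(0))*9 = (7*(-49))*9 = -343*9 = -3087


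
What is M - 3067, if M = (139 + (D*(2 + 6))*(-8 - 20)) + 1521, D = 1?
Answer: -1631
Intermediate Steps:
M = 1436 (M = (139 + (1*(2 + 6))*(-8 - 20)) + 1521 = (139 + (1*8)*(-28)) + 1521 = (139 + 8*(-28)) + 1521 = (139 - 224) + 1521 = -85 + 1521 = 1436)
M - 3067 = 1436 - 3067 = -1631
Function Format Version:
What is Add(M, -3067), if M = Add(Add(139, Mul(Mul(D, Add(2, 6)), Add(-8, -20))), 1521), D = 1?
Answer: -1631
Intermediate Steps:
M = 1436 (M = Add(Add(139, Mul(Mul(1, Add(2, 6)), Add(-8, -20))), 1521) = Add(Add(139, Mul(Mul(1, 8), -28)), 1521) = Add(Add(139, Mul(8, -28)), 1521) = Add(Add(139, -224), 1521) = Add(-85, 1521) = 1436)
Add(M, -3067) = Add(1436, -3067) = -1631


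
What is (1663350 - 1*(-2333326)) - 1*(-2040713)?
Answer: 6037389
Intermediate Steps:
(1663350 - 1*(-2333326)) - 1*(-2040713) = (1663350 + 2333326) + 2040713 = 3996676 + 2040713 = 6037389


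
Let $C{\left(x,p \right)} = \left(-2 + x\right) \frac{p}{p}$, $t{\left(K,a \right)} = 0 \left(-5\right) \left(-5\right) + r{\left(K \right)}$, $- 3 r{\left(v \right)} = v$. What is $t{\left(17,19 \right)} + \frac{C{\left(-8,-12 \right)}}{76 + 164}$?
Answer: $- \frac{137}{24} \approx -5.7083$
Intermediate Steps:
$r{\left(v \right)} = - \frac{v}{3}$
$t{\left(K,a \right)} = - \frac{K}{3}$ ($t{\left(K,a \right)} = 0 \left(-5\right) \left(-5\right) - \frac{K}{3} = 0 \left(-5\right) - \frac{K}{3} = 0 - \frac{K}{3} = - \frac{K}{3}$)
$C{\left(x,p \right)} = -2 + x$ ($C{\left(x,p \right)} = \left(-2 + x\right) 1 = -2 + x$)
$t{\left(17,19 \right)} + \frac{C{\left(-8,-12 \right)}}{76 + 164} = \left(- \frac{1}{3}\right) 17 + \frac{-2 - 8}{76 + 164} = - \frac{17}{3} - \frac{10}{240} = - \frac{17}{3} - \frac{1}{24} = - \frac{137}{24}$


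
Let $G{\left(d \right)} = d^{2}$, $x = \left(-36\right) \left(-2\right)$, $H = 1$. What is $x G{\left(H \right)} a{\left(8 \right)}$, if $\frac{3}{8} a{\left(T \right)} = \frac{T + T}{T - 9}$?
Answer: $-3072$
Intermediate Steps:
$x = 72$
$a{\left(T \right)} = \frac{16 T}{3 \left(-9 + T\right)}$ ($a{\left(T \right)} = \frac{8 \frac{T + T}{T - 9}}{3} = \frac{8 \frac{2 T}{-9 + T}}{3} = \frac{16 T}{3 \left(-9 + T\right)}$)
$x G{\left(H \right)} a{\left(8 \right)} = 72 \cdot 1^{2} \cdot \frac{16}{3} \cdot 8 \frac{1}{-9 + 8} = 72 \cdot 1 \cdot \frac{16}{3} \cdot 8 \frac{1}{-1} = 72 \cdot 1 \cdot \frac{16}{3} \cdot 8 \left(-1\right) = 72 \cdot 1 \left(- \frac{128}{3}\right) = 72 \left(- \frac{128}{3}\right) = -3072$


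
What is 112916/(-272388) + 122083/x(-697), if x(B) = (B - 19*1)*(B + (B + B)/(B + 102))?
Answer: -200441468947/1185439930476 ≈ -0.16909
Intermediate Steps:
x(B) = (-19 + B)*(B + 2*B/(102 + B)) (x(B) = (B - 19)*(B + (2*B)/(102 + B)) = (-19 + B)*(B + 2*B/(102 + B)))
112916/(-272388) + 122083/x(-697) = 112916/(-272388) + 122083/((-697*(-1976 + (-697)² + 85*(-697))/(102 - 697))) = 112916*(-1/272388) + 122083/((-697*(-1976 + 485809 - 59245)/(-595))) = -28229/68097 + 122083/((-697*(-1/595)*424588)) = -28229/68097 + 122083/(17408108/35) = -28229/68097 + 122083*(35/17408108) = -28229/68097 + 4272905/17408108 = -200441468947/1185439930476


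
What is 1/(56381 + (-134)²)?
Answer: 1/74337 ≈ 1.3452e-5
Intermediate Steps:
1/(56381 + (-134)²) = 1/(56381 + 17956) = 1/74337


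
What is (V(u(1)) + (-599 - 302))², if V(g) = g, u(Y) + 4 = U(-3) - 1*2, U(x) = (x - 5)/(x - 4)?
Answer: 40208281/49 ≈ 8.2058e+5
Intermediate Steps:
U(x) = (-5 + x)/(-4 + x)
u(Y) = -34/7 (u(Y) = -4 + ((-5 - 3)/(-4 - 3) - 1*2) = -4 + (-8/(-7) - 2) = -4 + (-⅐*(-8) - 2) = -4 + (8/7 - 2) = -4 - 6/7 = -34/7)
(V(u(1)) + (-599 - 302))² = (-34/7 + (-599 - 302))² = (-34/7 - 901)² = (-6341/7)² = 40208281/49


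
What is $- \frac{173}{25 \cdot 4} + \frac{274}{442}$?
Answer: $- \frac{24533}{22100} \approx -1.1101$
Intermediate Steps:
$- \frac{173}{25 \cdot 4} + \frac{274}{442} = - \frac{173}{100} + 274 \cdot \frac{1}{442} = \left(-173\right) \frac{1}{100} + \frac{137}{221} = - \frac{173}{100} + \frac{137}{221} = - \frac{24533}{22100}$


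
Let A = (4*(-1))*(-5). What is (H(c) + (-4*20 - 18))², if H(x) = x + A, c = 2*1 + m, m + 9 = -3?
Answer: 7744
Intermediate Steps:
m = -12 (m = -9 - 3 = -12)
c = -10 (c = 2*1 - 12 = 2 - 12 = -10)
A = 20 (A = -4*(-5) = 20)
H(x) = 20 + x (H(x) = x + 20 = 20 + x)
(H(c) + (-4*20 - 18))² = ((20 - 10) + (-4*20 - 18))² = (10 + (-80 - 18))² = (10 - 98)² = (-88)² = 7744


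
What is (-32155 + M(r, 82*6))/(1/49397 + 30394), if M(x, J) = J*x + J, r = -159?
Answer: -5428285727/1501372419 ≈ -3.6155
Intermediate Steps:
M(x, J) = J + J*x
(-32155 + M(r, 82*6))/(1/49397 + 30394) = (-32155 + (82*6)*(1 - 159))/(1/49397 + 30394) = (-32155 + 492*(-158))/(1/49397 + 30394) = (-32155 - 77736)/(1501372419/49397) = -109891*49397/1501372419 = -5428285727/1501372419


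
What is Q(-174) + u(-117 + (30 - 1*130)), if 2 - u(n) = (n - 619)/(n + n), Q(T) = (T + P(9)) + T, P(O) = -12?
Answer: -78104/217 ≈ -359.93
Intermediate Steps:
Q(T) = -12 + 2*T (Q(T) = (T - 12) + T = (-12 + T) + T = -12 + 2*T)
u(n) = 2 - (-619 + n)/(2*n) (u(n) = 2 - (n - 619)/(n + n) = 2 - (-619 + n)/(2*n))
Q(-174) + u(-117 + (30 - 1*130)) = (-12 + 2*(-174)) + (619 + 3*(-117 + (30 - 1*130)))/(2*(-117 + (30 - 1*130))) = (-12 - 348) + (619 + 3*(-117 + (30 - 130)))/(2*(-117 + (30 - 130))) = -360 + (619 + 3*(-117 - 100))/(2*(-117 - 100)) = -360 + (1/2)*(619 + 3*(-217))/(-217) = -360 + (1/2)*(-1/217)*(619 - 651) = -360 + (1/2)*(-1/217)*(-32) = -360 + 16/217 = -78104/217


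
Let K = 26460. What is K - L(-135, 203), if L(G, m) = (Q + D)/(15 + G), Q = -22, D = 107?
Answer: 635057/24 ≈ 26461.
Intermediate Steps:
L(G, m) = 85/(15 + G) (L(G, m) = (-22 + 107)/(15 + G) = 85/(15 + G))
K - L(-135, 203) = 26460 - 85/(15 - 135) = 26460 - 85/(-120) = 26460 - 85*(-1)/120 = 26460 - 1*(-17/24) = 26460 + 17/24 = 635057/24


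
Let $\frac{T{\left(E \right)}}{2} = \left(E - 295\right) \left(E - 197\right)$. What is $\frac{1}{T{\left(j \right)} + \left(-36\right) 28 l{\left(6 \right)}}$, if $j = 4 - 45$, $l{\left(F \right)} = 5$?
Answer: $\frac{1}{154896} \approx 6.4559 \cdot 10^{-6}$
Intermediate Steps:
$j = -41$ ($j = 4 - 45 = -41$)
$T{\left(E \right)} = 2 \left(-295 + E\right) \left(-197 + E\right)$ ($T{\left(E \right)} = 2 \left(E - 295\right) \left(E - 197\right) = 2 \left(-295 + E\right) \left(-197 + E\right)$)
$\frac{1}{T{\left(j \right)} + \left(-36\right) 28 l{\left(6 \right)}} = \frac{1}{\left(116230 - -40344 + 2 \left(-41\right)^{2}\right) + \left(-36\right) 28 \cdot 5} = \frac{1}{\left(116230 + 40344 + 2 \cdot 1681\right) - 5040} = \frac{1}{\left(116230 + 40344 + 3362\right) - 5040} = \frac{1}{159936 - 5040} = \frac{1}{154896}$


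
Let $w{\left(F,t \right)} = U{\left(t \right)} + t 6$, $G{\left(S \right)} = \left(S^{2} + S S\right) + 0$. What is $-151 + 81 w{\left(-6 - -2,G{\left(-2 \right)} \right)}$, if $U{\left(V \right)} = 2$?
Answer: $3899$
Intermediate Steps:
$G{\left(S \right)} = 2 S^{2}$ ($G{\left(S \right)} = \left(S^{2} + S^{2}\right) + 0 = 2 S^{2} + 0 = 2 S^{2}$)
$w{\left(F,t \right)} = 2 + 6 t$ ($w{\left(F,t \right)} = 2 + t 6 = 2 + 6 t$)
$-151 + 81 w{\left(-6 - -2,G{\left(-2 \right)} \right)} = -151 + 81 \left(2 + 6 \cdot 2 \left(-2\right)^{2}\right) = -151 + 81 \left(2 + 6 \cdot 2 \cdot 4\right) = -151 + 81 \left(2 + 6 \cdot 8\right) = -151 + 81 \left(2 + 48\right) = -151 + 81 \cdot 50 = -151 + 4050 = 3899$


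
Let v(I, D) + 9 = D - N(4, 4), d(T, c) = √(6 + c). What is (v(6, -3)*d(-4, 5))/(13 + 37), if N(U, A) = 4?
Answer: -8*√11/25 ≈ -1.0613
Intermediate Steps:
v(I, D) = -13 + D (v(I, D) = -9 + (D - 1*4) = -9 + (D - 4) = -9 + (-4 + D) = -13 + D)
(v(6, -3)*d(-4, 5))/(13 + 37) = ((-13 - 3)*√(6 + 5))/(13 + 37) = -16*√11/50 = -16*√11*(1/50) = -8*√11/25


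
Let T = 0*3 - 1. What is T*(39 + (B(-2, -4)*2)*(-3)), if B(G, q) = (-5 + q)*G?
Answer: 69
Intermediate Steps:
T = -1 (T = 0 - 1 = -1)
B(G, q) = G*(-5 + q)
T*(39 + (B(-2, -4)*2)*(-3)) = -(39 + (-2*(-5 - 4)*2)*(-3)) = -(39 + (-2*(-9)*2)*(-3)) = -(39 + (18*2)*(-3)) = -(39 + 36*(-3)) = -(39 - 108) = -1*(-69) = 69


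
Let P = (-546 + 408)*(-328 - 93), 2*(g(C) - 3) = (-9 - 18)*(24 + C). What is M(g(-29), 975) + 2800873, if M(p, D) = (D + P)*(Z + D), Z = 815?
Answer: 108541543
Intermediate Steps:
g(C) = -321 - 27*C/2 (g(C) = 3 + ((-9 - 18)*(24 + C))/2 = 3 + (-27*(24 + C))/2 = 3 + (-648 - 27*C)/2 = 3 + (-324 - 27*C/2) = -321 - 27*C/2)
P = 58098 (P = -138*(-421) = 58098)
M(p, D) = (815 + D)*(58098 + D) (M(p, D) = (D + 58098)*(815 + D) = (58098 + D)*(815 + D) = (815 + D)*(58098 + D))
M(g(-29), 975) + 2800873 = (47349870 + 975² + 58913*975) + 2800873 = (47349870 + 950625 + 57440175) + 2800873 = 105740670 + 2800873 = 108541543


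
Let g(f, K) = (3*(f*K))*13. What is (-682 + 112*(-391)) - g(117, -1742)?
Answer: 7904272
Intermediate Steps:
g(f, K) = 39*K*f (g(f, K) = (3*(K*f))*13 = (3*K*f)*13 = 39*K*f)
(-682 + 112*(-391)) - g(117, -1742) = (-682 + 112*(-391)) - 39*(-1742)*117 = (-682 - 43792) - 1*(-7948746) = -44474 + 7948746 = 7904272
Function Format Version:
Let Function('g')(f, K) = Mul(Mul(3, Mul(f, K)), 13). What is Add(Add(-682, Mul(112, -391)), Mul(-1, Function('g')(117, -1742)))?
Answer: 7904272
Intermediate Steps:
Function('g')(f, K) = Mul(39, K, f) (Function('g')(f, K) = Mul(Mul(3, Mul(K, f)), 13) = Mul(Mul(3, K, f), 13) = Mul(39, K, f))
Add(Add(-682, Mul(112, -391)), Mul(-1, Function('g')(117, -1742))) = Add(Add(-682, Mul(112, -391)), Mul(-1, Mul(39, -1742, 117))) = Add(Add(-682, -43792), Mul(-1, -7948746)) = Add(-44474, 7948746) = 7904272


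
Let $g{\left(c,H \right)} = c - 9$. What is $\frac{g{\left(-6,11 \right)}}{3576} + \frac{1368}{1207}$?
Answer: $\frac{1624621}{1438744} \approx 1.1292$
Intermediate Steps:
$g{\left(c,H \right)} = -9 + c$
$\frac{g{\left(-6,11 \right)}}{3576} + \frac{1368}{1207} = \frac{-9 - 6}{3576} + \frac{1368}{1207} = \left(-15\right) \frac{1}{3576} + 1368 \cdot \frac{1}{1207} = - \frac{5}{1192} + \frac{1368}{1207} = \frac{1624621}{1438744}$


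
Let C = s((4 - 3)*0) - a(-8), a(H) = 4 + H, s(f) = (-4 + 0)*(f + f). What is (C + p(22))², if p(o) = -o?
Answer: 324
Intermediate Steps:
s(f) = -8*f
C = 4 (C = -8*(4 - 3)*0 - (4 - 8) = -8*0 - 1*(-4) = -8*0 + 4 = 0 + 4 = 4)
(C + p(22))² = (4 - 1*22)² = (4 - 22)² = (-18)² = 324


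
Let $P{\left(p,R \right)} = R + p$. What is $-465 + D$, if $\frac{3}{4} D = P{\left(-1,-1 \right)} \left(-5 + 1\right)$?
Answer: $- \frac{1363}{3} \approx -454.33$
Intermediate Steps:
$D = \frac{32}{3}$ ($D = \frac{4 \left(-1 - 1\right) \left(-5 + 1\right)}{3} = \frac{4 \left(\left(-2\right) \left(-4\right)\right)}{3} = \frac{4}{3} \cdot 8 = \frac{32}{3} \approx 10.667$)
$-465 + D = -465 + \frac{32}{3} = - \frac{1363}{3}$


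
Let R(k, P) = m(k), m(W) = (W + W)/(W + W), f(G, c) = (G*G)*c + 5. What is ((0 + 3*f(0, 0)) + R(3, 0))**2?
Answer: 256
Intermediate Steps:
f(G, c) = 5 + c*G**2 (f(G, c) = G**2*c + 5 = c*G**2 + 5 = 5 + c*G**2)
m(W) = 1 (m(W) = (2*W)/((2*W)) = (2*W)*(1/(2*W)) = 1)
R(k, P) = 1
((0 + 3*f(0, 0)) + R(3, 0))**2 = ((0 + 3*(5 + 0*0**2)) + 1)**2 = ((0 + 3*(5 + 0*0)) + 1)**2 = ((0 + 3*(5 + 0)) + 1)**2 = ((0 + 3*5) + 1)**2 = ((0 + 15) + 1)**2 = (15 + 1)**2 = 16**2 = 256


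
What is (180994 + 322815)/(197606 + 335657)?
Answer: 503809/533263 ≈ 0.94477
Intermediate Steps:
(180994 + 322815)/(197606 + 335657) = 503809/533263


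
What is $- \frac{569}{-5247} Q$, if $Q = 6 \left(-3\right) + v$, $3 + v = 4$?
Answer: $- \frac{9673}{5247} \approx -1.8435$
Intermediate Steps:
$v = 1$ ($v = -3 + 4 = 1$)
$Q = -17$ ($Q = 6 \left(-3\right) + 1 = -18 + 1 = -17$)
$- \frac{569}{-5247} Q = - \frac{569}{-5247} \left(-17\right) = \left(-569\right) \left(- \frac{1}{5247}\right) \left(-17\right) = \frac{569}{5247} \left(-17\right) = - \frac{9673}{5247}$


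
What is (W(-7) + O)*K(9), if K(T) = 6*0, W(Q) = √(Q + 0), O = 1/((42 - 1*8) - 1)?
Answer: 0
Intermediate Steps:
O = 1/33 (O = 1/((42 - 8) - 1) = 1/(34 - 1) = 1/33 ≈ 0.030303)
W(Q) = √Q
K(T) = 0
(W(-7) + O)*K(9) = (√(-7) + 1/33)*0 = (I*√7 + 1/33)*0 = (1/33 + I*√7)*0 = 0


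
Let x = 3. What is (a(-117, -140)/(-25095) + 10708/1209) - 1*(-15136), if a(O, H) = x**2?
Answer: 153164250553/10113285 ≈ 15145.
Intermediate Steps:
a(O, H) = 9 (a(O, H) = 3**2 = 9)
(a(-117, -140)/(-25095) + 10708/1209) - 1*(-15136) = (9/(-25095) + 10708/1209) - 1*(-15136) = (9*(-1/25095) + 10708*(1/1209)) + 15136 = (-3/8365 + 10708/1209) + 15136 = 89568793/10113285 + 15136 = 153164250553/10113285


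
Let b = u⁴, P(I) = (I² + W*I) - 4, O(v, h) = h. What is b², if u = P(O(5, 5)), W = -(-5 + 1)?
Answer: 7984925229121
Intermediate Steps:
W = 4 (W = -1*(-4) = 4)
P(I) = -4 + I² + 4*I (P(I) = (I² + 4*I) - 4 = -4 + I² + 4*I)
u = 41 (u = -4 + 5² + 4*5 = -4 + 25 + 20 = 41)
b = 2825761 (b = 41⁴ = 2825761)
b² = 2825761² = 7984925229121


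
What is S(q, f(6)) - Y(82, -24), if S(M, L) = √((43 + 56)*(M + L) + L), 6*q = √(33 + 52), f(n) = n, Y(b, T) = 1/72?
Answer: -1/72 + √(2400 + 66*√85)/2 ≈ 27.411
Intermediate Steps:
Y(b, T) = 1/72
q = √85/6 (q = √(33 + 52)/6 = √85/6 ≈ 1.5366)
S(M, L) = √(99*M + 100*L) (S(M, L) = √(99*(L + M) + L) = √((99*L + 99*M) + L) = √(99*M + 100*L))
S(q, f(6)) - Y(82, -24) = √(99*(√85/6) + 100*6) - 1*1/72 = √(33*√85/2 + 600) - 1/72 = √(600 + 33*√85/2) - 1/72 = -1/72 + √(600 + 33*√85/2)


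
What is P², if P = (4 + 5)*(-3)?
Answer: 729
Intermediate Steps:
P = -27 (P = 9*(-3) = -27)
P² = (-27)² = 729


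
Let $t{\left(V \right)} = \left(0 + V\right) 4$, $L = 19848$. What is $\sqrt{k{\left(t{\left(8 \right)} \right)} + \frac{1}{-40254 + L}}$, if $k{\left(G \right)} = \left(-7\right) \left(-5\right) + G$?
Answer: $\frac{\sqrt{27899103606}}{20406} \approx 8.1853$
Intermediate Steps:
$t{\left(V \right)} = 4 V$ ($t{\left(V \right)} = V 4 = 4 V$)
$k{\left(G \right)} = 35 + G$
$\sqrt{k{\left(t{\left(8 \right)} \right)} + \frac{1}{-40254 + L}} = \sqrt{\left(35 + 4 \cdot 8\right) + \frac{1}{-40254 + 19848}} = \sqrt{\left(35 + 32\right) + \frac{1}{-20406}} = \sqrt{67 - \frac{1}{20406}} = \sqrt{\frac{1367201}{20406}} = \frac{\sqrt{27899103606}}{20406}$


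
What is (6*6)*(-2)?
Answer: -72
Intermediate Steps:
(6*6)*(-2) = 36*(-2) = -72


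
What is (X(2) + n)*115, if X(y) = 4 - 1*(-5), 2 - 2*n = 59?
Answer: -4485/2 ≈ -2242.5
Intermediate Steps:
n = -57/2 (n = 1 - 1/2*59 = 1 - 59/2 = -57/2 ≈ -28.500)
X(y) = 9 (X(y) = 4 + 5 = 9)
(X(2) + n)*115 = (9 - 57/2)*115 = -39/2*115 = -4485/2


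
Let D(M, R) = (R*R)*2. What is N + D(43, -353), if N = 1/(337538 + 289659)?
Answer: 156308781947/627197 ≈ 2.4922e+5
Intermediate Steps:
N = 1/627197 ≈ 1.5944e-6
D(M, R) = 2*R² (D(M, R) = R²*2 = 2*R²)
N + D(43, -353) = 1/627197 + 2*(-353)² = 1/627197 + 2*124609 = 1/627197 + 249218 = 156308781947/627197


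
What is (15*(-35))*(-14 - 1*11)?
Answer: 13125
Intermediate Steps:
(15*(-35))*(-14 - 1*11) = -525*(-14 - 11) = -525*(-25) = 13125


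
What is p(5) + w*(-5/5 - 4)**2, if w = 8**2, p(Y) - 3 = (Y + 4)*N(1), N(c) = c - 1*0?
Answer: 1612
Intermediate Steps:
N(c) = c (N(c) = c + 0 = c)
p(Y) = 7 + Y (p(Y) = 3 + (Y + 4)*1 = 3 + (4 + Y)*1 = 3 + (4 + Y) = 7 + Y)
w = 64
p(5) + w*(-5/5 - 4)**2 = (7 + 5) + 64*(-5/5 - 4)**2 = 12 + 64*(-5*1/5 - 4)**2 = 12 + 64*(-1 - 4)**2 = 12 + 64*(-5)**2 = 12 + 64*25 = 12 + 1600 = 1612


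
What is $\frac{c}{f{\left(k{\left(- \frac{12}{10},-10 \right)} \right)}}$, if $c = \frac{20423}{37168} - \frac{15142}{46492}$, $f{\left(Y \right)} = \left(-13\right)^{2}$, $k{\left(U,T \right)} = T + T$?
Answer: $\frac{96677065}{73008619216} \approx 0.0013242$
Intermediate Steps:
$k{\left(U,T \right)} = 2 T$
$f{\left(Y \right)} = 169$
$c = \frac{96677065}{432003664}$ ($c = 20423 \cdot \frac{1}{37168} - \frac{7571}{23246} = \frac{20423}{37168} - \frac{7571}{23246} = \frac{96677065}{432003664} \approx 0.22379$)
$\frac{c}{f{\left(k{\left(- \frac{12}{10},-10 \right)} \right)}} = \frac{96677065}{432003664 \cdot 169} = \frac{96677065}{432003664} \cdot \frac{1}{169} = \frac{96677065}{73008619216}$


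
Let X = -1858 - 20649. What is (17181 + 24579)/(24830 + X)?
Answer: 41760/2323 ≈ 17.977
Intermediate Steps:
X = -22507
(17181 + 24579)/(24830 + X) = (17181 + 24579)/(24830 - 22507) = 41760/2323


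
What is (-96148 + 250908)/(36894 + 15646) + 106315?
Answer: 279297243/2627 ≈ 1.0632e+5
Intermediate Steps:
(-96148 + 250908)/(36894 + 15646) + 106315 = 154760/52540 + 106315 = 154760*(1/52540) + 106315 = 7738/2627 + 106315 = 279297243/2627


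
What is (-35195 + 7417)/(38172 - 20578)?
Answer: -731/463 ≈ -1.5788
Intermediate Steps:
(-35195 + 7417)/(38172 - 20578) = -27778/17594 = -27778*1/17594 = -731/463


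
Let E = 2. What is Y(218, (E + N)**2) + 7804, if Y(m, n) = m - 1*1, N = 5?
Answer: 8021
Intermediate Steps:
Y(m, n) = -1 + m (Y(m, n) = m - 1 = -1 + m)
Y(218, (E + N)**2) + 7804 = (-1 + 218) + 7804 = 217 + 7804 = 8021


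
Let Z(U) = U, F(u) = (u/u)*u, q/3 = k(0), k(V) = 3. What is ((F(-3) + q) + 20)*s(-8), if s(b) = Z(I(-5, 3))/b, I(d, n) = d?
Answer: 65/4 ≈ 16.250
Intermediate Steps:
q = 9 (q = 3*3 = 9)
F(u) = u (F(u) = 1*u = u)
s(b) = -5/b
((F(-3) + q) + 20)*s(-8) = ((-3 + 9) + 20)*(-5/(-8)) = (6 + 20)*(-5*(-⅛)) = 26*(5/8) = 65/4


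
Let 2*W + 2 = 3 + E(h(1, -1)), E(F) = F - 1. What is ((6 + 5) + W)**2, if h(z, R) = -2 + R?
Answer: 361/4 ≈ 90.250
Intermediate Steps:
E(F) = -1 + F
W = -3/2 (W = -1 + (3 + (-1 + (-2 - 1)))/2 = -1 + (3 + (-1 - 3))/2 = -1 + (3 - 4)/2 = -1 + (1/2)*(-1) = -1 - 1/2 = -3/2 ≈ -1.5000)
((6 + 5) + W)**2 = ((6 + 5) - 3/2)**2 = (11 - 3/2)**2 = (19/2)**2 = 361/4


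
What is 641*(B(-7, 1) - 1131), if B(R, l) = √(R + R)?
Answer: -724971 + 641*I*√14 ≈ -7.2497e+5 + 2398.4*I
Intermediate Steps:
B(R, l) = √2*√R (B(R, l) = √(2*R) = √2*√R)
641*(B(-7, 1) - 1131) = 641*(√2*√(-7) - 1131) = 641*(√2*(I*√7) - 1131) = 641*(I*√14 - 1131) = 641*(-1131 + I*√14) = -724971 + 641*I*√14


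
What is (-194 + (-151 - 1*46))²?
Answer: 152881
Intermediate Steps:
(-194 + (-151 - 1*46))² = (-194 + (-151 - 46))² = (-194 - 197)² = (-391)² = 152881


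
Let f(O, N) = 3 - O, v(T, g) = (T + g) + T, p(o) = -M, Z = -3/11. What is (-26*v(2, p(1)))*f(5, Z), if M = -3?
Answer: 364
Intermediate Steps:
Z = -3/11 (Z = -3*1/11 = -3/11 ≈ -0.27273)
p(o) = 3 (p(o) = -1*(-3) = 3)
v(T, g) = g + 2*T
(-26*v(2, p(1)))*f(5, Z) = (-26*(3 + 2*2))*(3 - 1*5) = (-26*(3 + 4))*(3 - 5) = -26*7*(-2) = -182*(-2) = 364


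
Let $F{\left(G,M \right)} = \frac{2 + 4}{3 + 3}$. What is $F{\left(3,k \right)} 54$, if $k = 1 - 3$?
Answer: $54$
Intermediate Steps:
$k = -2$ ($k = 1 - 3 = -2$)
$F{\left(G,M \right)} = 1$ ($F{\left(G,M \right)} = \frac{6}{6} = 6 \cdot \frac{1}{6} = 1$)
$F{\left(3,k \right)} 54 = 1 \cdot 54 = 54$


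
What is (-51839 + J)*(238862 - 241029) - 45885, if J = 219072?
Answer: -362439796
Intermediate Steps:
(-51839 + J)*(238862 - 241029) - 45885 = (-51839 + 219072)*(238862 - 241029) - 45885 = 167233*(-2167) - 45885 = -362393911 - 45885 = -362439796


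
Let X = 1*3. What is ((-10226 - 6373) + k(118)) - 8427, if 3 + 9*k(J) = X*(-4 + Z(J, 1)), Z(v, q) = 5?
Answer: -25026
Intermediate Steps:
X = 3
k(J) = 0 (k(J) = -⅓ + (3*(-4 + 5))/9 = -⅓ + (3*1)/9 = -⅓ + (⅑)*3 = -⅓ + ⅓ = 0)
((-10226 - 6373) + k(118)) - 8427 = ((-10226 - 6373) + 0) - 8427 = (-16599 + 0) - 8427 = -16599 - 8427 = -25026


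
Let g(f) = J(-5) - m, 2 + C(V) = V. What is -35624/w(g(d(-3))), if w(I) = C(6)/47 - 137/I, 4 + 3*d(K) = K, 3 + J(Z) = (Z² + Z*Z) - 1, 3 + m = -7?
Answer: 93762368/6215 ≈ 15086.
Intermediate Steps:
C(V) = -2 + V
m = -10 (m = -3 - 7 = -10)
J(Z) = -4 + 2*Z² (J(Z) = -3 + ((Z² + Z*Z) - 1) = -3 + ((Z² + Z²) - 1) = -3 + (2*Z² - 1) = -3 + (-1 + 2*Z²) = -4 + 2*Z²)
d(K) = -4/3 + K/3
g(f) = 56 (g(f) = (-4 + 2*(-5)²) - 1*(-10) = (-4 + 2*25) + 10 = (-4 + 50) + 10 = 46 + 10 = 56)
w(I) = 4/47 - 137/I (w(I) = (-2 + 6)/47 - 137/I = 4*(1/47) - 137/I = 4/47 - 137/I)
-35624/w(g(d(-3))) = -35624/(4/47 - 137/56) = -35624/(-6215/2632) = -35624*(-2632/6215) = 93762368/6215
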